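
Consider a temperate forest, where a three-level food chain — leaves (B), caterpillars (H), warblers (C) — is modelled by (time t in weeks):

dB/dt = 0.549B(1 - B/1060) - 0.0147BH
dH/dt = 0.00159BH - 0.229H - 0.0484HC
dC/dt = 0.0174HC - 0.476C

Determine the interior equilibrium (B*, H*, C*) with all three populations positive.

From dC/dt = 0: 0.0174H* = 0.476, so H* = 27.4.
From dB/dt = 0: 0.549(1 - B*/1060) = 0.0147·27.4, giving B* = 1060·(1 - 0.732) = 284.
From dH/dt = 0: 0.00159·284 - 0.229 = 0.0484C*, so C* = 0.222/0.0484 = 4.58.

B* ≈ 284, H* ≈ 27.4, C* ≈ 4.58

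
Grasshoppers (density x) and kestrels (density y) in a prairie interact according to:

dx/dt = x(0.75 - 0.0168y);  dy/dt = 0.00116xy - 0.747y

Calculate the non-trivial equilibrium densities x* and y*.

Set dy/dt = 0 with y > 0: 0.00116x - 0.747 = 0, so x* = 0.747/0.00116 = 644.
Set dx/dt = 0 with x > 0: 0.75 - 0.0168y = 0, so y* = 0.75/0.0168 = 44.6.

x* ≈ 644, y* ≈ 44.6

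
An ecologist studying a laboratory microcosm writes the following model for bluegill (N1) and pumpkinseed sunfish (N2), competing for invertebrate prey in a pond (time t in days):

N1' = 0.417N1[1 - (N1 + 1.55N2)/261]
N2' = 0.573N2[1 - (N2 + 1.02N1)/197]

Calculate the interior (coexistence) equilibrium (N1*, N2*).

Setting both brackets to zero gives the nullclines N1 + 1.55N2 = 261 and 1.02N1 + N2 = 197.
Substituting N2 = 197 - 1.02N1 into the first: N1(1 - 1.55·1.02) = 261 - 1.55·197.
So N1* = -44.4/-0.581 = 76.3, and then N2* = 197 - 1.02·76.3 = 119.

N1* ≈ 76.3, N2* ≈ 119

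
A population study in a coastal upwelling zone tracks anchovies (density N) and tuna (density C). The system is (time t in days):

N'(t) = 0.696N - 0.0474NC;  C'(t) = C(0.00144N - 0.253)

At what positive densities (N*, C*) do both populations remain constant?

N* ≈ 176, C* ≈ 14.7

Set dC/dt = 0 with C > 0: 0.00144N - 0.253 = 0, so N* = 0.253/0.00144 = 176.
Set dN/dt = 0 with N > 0: 0.696 - 0.0474C = 0, so C* = 0.696/0.0474 = 14.7.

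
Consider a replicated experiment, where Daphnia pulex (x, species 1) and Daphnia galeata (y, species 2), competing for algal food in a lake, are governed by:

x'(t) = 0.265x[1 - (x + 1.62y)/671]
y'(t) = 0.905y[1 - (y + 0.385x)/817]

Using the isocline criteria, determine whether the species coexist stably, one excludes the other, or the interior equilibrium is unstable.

Compare the nullcline intercepts: K1/α12 = 671/1.62 = 414 < K2 = 817; K2/α21 = 817/0.385 = 2120 > K1 = 671.
Since the inequalities point opposite ways, species 2 can invade but species 1 cannot.

species 2 excludes species 1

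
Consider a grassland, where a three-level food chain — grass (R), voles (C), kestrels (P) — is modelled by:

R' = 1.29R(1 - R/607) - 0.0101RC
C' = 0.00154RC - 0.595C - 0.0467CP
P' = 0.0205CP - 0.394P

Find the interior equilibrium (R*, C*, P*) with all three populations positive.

R* ≈ 516, C* ≈ 19.2, P* ≈ 4.26

From dP/dt = 0: 0.0205C* = 0.394, so C* = 19.2.
From dR/dt = 0: 1.29(1 - R*/607) = 0.0101·19.2, giving R* = 607·(1 - 0.15) = 516.
From dC/dt = 0: 0.00154·516 - 0.595 = 0.0467P*, so P* = 0.199/0.0467 = 4.26.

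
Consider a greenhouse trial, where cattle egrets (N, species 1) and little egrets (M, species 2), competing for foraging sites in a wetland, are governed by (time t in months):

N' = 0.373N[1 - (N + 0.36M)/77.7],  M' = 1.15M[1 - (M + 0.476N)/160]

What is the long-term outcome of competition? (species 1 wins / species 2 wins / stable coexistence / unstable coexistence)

Compare the nullcline intercepts: K1/α12 = 77.7/0.36 = 216 > K2 = 160; K2/α21 = 160/0.476 = 336 > K1 = 77.7.
Since both inequalities hold, each species can invade when rare, so the interior equilibrium is stable.

stable coexistence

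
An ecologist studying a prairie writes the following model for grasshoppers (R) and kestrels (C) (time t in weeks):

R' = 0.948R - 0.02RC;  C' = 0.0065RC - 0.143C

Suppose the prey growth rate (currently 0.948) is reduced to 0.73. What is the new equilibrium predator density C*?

At the interior fixed point, setting dR/dt = 0 with R > 0 fixes C* = (prey growth rate)/(RC coefficient) — independent of the other coefficients.
With the change, C* = 0.73/0.02 = 36.5; it falls from 47.4.

C* ≈ 36.5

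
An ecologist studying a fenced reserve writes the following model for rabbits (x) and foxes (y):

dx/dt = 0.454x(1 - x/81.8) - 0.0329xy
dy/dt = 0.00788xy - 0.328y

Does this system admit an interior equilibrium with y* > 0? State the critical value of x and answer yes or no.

Threshold x = 41.6; K > 41.6, so yes, the predator persists.

The predator equation gives dy/dt > 0 only when x > 0.328/0.00788 = 41.6.
Without the predator, x → K = 81.8. Since 81.8 > 41.6, the predator can invade and persist.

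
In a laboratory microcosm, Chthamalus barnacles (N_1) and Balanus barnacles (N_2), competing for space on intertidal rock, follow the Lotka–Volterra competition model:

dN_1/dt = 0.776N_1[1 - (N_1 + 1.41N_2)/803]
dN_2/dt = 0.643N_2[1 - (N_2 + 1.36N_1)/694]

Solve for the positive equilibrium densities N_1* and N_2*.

Setting both brackets to zero gives the nullclines N_1 + 1.41N_2 = 803 and 1.36N_1 + N_2 = 694.
Substituting N_2 = 694 - 1.36N_1 into the first: N_1(1 - 1.41·1.36) = 803 - 1.41·694.
So N_1* = -176/-0.918 = 191, and then N_2* = 694 - 1.36·191 = 434.

N_1* ≈ 191, N_2* ≈ 434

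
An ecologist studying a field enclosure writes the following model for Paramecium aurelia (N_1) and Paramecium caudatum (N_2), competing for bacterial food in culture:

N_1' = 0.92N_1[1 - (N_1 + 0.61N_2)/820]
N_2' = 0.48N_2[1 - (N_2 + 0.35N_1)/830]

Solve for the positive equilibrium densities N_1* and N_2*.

N_1* ≈ 399, N_2* ≈ 690

Setting both brackets to zero gives the nullclines N_1 + 0.61N_2 = 820 and 0.35N_1 + N_2 = 830.
Substituting N_2 = 830 - 0.35N_1 into the first: N_1(1 - 0.61·0.35) = 820 - 0.61·830.
So N_1* = 314/0.786 = 399, and then N_2* = 830 - 0.35·399 = 690.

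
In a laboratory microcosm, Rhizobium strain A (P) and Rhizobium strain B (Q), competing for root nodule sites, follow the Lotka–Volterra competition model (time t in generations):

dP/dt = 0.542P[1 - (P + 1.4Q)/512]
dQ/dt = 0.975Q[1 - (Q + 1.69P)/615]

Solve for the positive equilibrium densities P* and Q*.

P* ≈ 255, Q* ≈ 183

Setting both brackets to zero gives the nullclines P + 1.4Q = 512 and 1.69P + Q = 615.
Substituting Q = 615 - 1.69P into the first: P(1 - 1.4·1.69) = 512 - 1.4·615.
So P* = -349/-1.37 = 255, and then Q* = 615 - 1.69·255 = 183.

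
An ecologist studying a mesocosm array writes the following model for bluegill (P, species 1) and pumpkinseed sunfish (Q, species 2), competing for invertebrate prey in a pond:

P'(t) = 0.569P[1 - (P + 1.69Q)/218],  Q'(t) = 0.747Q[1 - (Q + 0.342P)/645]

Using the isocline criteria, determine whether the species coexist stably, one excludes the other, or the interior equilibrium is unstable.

species 2 excludes species 1

Compare the nullcline intercepts: K1/α12 = 218/1.69 = 129 < K2 = 645; K2/α21 = 645/0.342 = 1890 > K1 = 218.
Since the inequalities point opposite ways, species 2 can invade but species 1 cannot.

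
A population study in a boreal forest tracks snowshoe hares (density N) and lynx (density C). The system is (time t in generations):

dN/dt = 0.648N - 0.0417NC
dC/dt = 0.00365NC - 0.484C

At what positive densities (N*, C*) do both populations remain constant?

N* ≈ 133, C* ≈ 15.5

Set dC/dt = 0 with C > 0: 0.00365N - 0.484 = 0, so N* = 0.484/0.00365 = 133.
Set dN/dt = 0 with N > 0: 0.648 - 0.0417C = 0, so C* = 0.648/0.0417 = 15.5.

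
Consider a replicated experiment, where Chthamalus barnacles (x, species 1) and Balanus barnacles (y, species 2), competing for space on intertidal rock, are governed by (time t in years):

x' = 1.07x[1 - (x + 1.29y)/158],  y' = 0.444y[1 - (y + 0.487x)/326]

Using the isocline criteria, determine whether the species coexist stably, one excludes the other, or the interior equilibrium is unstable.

species 2 excludes species 1

Compare the nullcline intercepts: K1/α12 = 158/1.29 = 122 < K2 = 326; K2/α21 = 326/0.487 = 669 > K1 = 158.
Since the inequalities point opposite ways, species 2 can invade but species 1 cannot.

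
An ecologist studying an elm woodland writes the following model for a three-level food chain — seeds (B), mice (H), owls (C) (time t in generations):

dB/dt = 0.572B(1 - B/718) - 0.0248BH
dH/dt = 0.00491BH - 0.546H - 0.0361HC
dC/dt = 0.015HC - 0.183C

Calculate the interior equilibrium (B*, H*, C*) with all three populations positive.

B* ≈ 338, H* ≈ 12.2, C* ≈ 30.9

From dC/dt = 0: 0.015H* = 0.183, so H* = 12.2.
From dB/dt = 0: 0.572(1 - B*/718) = 0.0248·12.2, giving B* = 718·(1 - 0.529) = 338.
From dH/dt = 0: 0.00491·338 - 0.546 = 0.0361C*, so C* = 1.11/0.0361 = 30.9.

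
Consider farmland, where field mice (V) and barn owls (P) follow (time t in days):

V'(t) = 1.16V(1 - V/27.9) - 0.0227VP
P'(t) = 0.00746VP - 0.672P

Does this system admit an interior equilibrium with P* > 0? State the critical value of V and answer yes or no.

Threshold V = 90.1; K < 90.1, so no, the predator goes extinct.

The predator equation gives dP/dt > 0 only when V > 0.672/0.00746 = 90.1.
Without the predator, V → K = 27.9. Since 27.9 < 90.1, the predator cannot invade.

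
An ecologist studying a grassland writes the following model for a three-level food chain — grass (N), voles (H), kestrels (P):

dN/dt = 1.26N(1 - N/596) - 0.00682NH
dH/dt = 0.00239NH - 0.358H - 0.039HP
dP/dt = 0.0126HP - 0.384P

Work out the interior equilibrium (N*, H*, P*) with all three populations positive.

From dP/dt = 0: 0.0126H* = 0.384, so H* = 30.5.
From dN/dt = 0: 1.26(1 - N*/596) = 0.00682·30.5, giving N* = 596·(1 - 0.165) = 498.
From dH/dt = 0: 0.00239·498 - 0.358 = 0.039P*, so P* = 0.831/0.039 = 21.3.

N* ≈ 498, H* ≈ 30.5, P* ≈ 21.3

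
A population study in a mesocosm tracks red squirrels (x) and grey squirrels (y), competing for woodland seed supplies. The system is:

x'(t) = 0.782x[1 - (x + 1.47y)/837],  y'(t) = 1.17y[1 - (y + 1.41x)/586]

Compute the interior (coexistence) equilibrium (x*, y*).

x* ≈ 22.8, y* ≈ 554

Setting both brackets to zero gives the nullclines x + 1.47y = 837 and 1.41x + y = 586.
Substituting y = 586 - 1.41x into the first: x(1 - 1.47·1.41) = 837 - 1.47·586.
So x* = -24.4/-1.07 = 22.8, and then y* = 586 - 1.41·22.8 = 554.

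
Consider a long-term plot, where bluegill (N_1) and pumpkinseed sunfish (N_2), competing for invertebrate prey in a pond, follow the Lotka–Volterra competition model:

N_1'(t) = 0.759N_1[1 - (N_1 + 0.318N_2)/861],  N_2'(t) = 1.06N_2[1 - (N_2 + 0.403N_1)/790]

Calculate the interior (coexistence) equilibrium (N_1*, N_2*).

Setting both brackets to zero gives the nullclines N_1 + 0.318N_2 = 861 and 0.403N_1 + N_2 = 790.
Substituting N_2 = 790 - 0.403N_1 into the first: N_1(1 - 0.318·0.403) = 861 - 0.318·790.
So N_1* = 610/0.872 = 699, and then N_2* = 790 - 0.403·699 = 508.

N_1* ≈ 699, N_2* ≈ 508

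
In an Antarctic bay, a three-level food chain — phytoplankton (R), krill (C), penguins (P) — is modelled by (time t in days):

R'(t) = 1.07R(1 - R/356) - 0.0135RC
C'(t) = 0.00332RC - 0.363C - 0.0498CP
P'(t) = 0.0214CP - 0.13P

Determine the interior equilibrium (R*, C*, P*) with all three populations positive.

From dP/dt = 0: 0.0214C* = 0.13, so C* = 6.07.
From dR/dt = 0: 1.07(1 - R*/356) = 0.0135·6.07, giving R* = 356·(1 - 0.0766) = 329.
From dC/dt = 0: 0.00332·329 - 0.363 = 0.0498P*, so P* = 0.728/0.0498 = 14.6.

R* ≈ 329, C* ≈ 6.07, P* ≈ 14.6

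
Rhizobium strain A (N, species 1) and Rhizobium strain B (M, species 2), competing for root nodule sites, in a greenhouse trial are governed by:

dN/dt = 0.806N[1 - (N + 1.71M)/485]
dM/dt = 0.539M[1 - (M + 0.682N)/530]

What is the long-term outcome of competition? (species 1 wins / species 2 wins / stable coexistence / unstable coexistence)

species 2 excludes species 1

Compare the nullcline intercepts: K1/α12 = 485/1.71 = 284 < K2 = 530; K2/α21 = 530/0.682 = 777 > K1 = 485.
Since the inequalities point opposite ways, species 2 can invade but species 1 cannot.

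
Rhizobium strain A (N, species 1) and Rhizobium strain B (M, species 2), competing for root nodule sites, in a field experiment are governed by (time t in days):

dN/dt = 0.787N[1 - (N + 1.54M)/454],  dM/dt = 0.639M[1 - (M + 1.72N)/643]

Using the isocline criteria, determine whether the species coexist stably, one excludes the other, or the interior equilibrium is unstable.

Compare the nullcline intercepts: K1/α12 = 454/1.54 = 295 < K2 = 643; K2/α21 = 643/1.72 = 374 < K1 = 454.
Since both are reversed, neither can invade when rare; the interior point is a saddle.

unstable coexistence (outcome depends on initial conditions)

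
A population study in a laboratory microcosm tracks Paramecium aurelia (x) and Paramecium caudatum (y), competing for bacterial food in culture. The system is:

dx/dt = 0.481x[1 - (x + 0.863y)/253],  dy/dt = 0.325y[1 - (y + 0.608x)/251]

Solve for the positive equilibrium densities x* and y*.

x* ≈ 76.6, y* ≈ 204

Setting both brackets to zero gives the nullclines x + 0.863y = 253 and 0.608x + y = 251.
Substituting y = 251 - 0.608x into the first: x(1 - 0.863·0.608) = 253 - 0.863·251.
So x* = 36.4/0.475 = 76.6, and then y* = 251 - 0.608·76.6 = 204.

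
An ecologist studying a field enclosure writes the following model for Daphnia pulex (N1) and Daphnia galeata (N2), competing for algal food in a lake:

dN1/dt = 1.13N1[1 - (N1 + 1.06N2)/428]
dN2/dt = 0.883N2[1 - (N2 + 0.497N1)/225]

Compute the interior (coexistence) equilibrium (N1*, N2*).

Setting both brackets to zero gives the nullclines N1 + 1.06N2 = 428 and 0.497N1 + N2 = 225.
Substituting N2 = 225 - 0.497N1 into the first: N1(1 - 1.06·0.497) = 428 - 1.06·225.
So N1* = 190/0.473 = 400, and then N2* = 225 - 0.497·400 = 26.

N1* ≈ 400, N2* ≈ 26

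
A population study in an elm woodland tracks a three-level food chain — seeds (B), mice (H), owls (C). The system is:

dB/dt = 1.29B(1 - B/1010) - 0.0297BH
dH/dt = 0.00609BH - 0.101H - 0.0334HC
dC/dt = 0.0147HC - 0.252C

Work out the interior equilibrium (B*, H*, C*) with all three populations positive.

B* ≈ 611, H* ≈ 17.1, C* ≈ 108

From dC/dt = 0: 0.0147H* = 0.252, so H* = 17.1.
From dB/dt = 0: 1.29(1 - B*/1010) = 0.0297·17.1, giving B* = 1010·(1 - 0.395) = 611.
From dH/dt = 0: 0.00609·611 - 0.101 = 0.0334C*, so C* = 3.62/0.0334 = 108.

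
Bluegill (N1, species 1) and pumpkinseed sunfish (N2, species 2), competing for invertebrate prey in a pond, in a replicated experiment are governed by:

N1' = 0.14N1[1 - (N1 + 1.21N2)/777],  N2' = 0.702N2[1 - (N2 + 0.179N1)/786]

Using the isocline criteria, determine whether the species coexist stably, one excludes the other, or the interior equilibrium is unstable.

Compare the nullcline intercepts: K1/α12 = 777/1.21 = 642 < K2 = 786; K2/α21 = 786/0.179 = 4390 > K1 = 777.
Since the inequalities point opposite ways, species 2 can invade but species 1 cannot.

species 2 excludes species 1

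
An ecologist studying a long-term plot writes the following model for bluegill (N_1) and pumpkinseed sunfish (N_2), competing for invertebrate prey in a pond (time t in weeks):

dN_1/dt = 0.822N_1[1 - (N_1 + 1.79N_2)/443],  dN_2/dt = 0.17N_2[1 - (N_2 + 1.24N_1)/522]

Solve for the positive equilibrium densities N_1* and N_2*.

Setting both brackets to zero gives the nullclines N_1 + 1.79N_2 = 443 and 1.24N_1 + N_2 = 522.
Substituting N_2 = 522 - 1.24N_1 into the first: N_1(1 - 1.79·1.24) = 443 - 1.79·522.
So N_1* = -491/-1.22 = 403, and then N_2* = 522 - 1.24·403 = 22.4.

N_1* ≈ 403, N_2* ≈ 22.4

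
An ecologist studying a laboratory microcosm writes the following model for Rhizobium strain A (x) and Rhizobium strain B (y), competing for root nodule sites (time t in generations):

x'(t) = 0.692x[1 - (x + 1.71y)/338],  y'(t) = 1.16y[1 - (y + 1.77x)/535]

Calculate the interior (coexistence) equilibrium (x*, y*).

x* ≈ 285, y* ≈ 31.2

Setting both brackets to zero gives the nullclines x + 1.71y = 338 and 1.77x + y = 535.
Substituting y = 535 - 1.77x into the first: x(1 - 1.71·1.77) = 338 - 1.71·535.
So x* = -577/-2.03 = 285, and then y* = 535 - 1.77·285 = 31.2.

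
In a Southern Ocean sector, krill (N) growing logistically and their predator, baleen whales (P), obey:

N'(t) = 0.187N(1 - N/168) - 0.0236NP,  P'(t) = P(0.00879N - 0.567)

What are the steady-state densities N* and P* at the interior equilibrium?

N* ≈ 64.5, P* ≈ 4.88

From dP/dt = 0 with P > 0: 0.00879N* = 0.567, so N* = 64.5.
Substitute into dN/dt = 0: 0.187(1 - 64.5/168) = 0.0236P*.
The bracket is 0.616, giving P* = 0.115/0.0236 = 4.88.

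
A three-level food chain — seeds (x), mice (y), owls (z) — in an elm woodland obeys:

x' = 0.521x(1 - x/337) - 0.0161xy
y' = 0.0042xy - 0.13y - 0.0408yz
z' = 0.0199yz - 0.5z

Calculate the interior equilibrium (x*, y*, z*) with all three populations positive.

From dz/dt = 0: 0.0199y* = 0.5, so y* = 25.1.
From dx/dt = 0: 0.521(1 - x*/337) = 0.0161·25.1, giving x* = 337·(1 - 0.776) = 75.3.
From dy/dt = 0: 0.0042·75.3 - 0.13 = 0.0408z*, so z* = 0.186/0.0408 = 4.57.

x* ≈ 75.3, y* ≈ 25.1, z* ≈ 4.57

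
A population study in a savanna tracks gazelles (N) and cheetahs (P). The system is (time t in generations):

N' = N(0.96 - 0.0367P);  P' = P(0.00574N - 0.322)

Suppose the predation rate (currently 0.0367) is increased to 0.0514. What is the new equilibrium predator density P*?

P* ≈ 18.7

At the interior fixed point, setting dN/dt = 0 with N > 0 fixes P* = (prey growth rate)/(NP coefficient) — independent of the other coefficients.
With the change, P* = 0.96/0.0514 = 18.7; it falls from 26.2.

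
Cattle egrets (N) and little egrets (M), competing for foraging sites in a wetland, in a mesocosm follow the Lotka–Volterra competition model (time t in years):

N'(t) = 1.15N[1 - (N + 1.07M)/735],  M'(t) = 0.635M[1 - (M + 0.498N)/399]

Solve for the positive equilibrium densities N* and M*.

N* ≈ 659, M* ≈ 70.6

Setting both brackets to zero gives the nullclines N + 1.07M = 735 and 0.498N + M = 399.
Substituting M = 399 - 0.498N into the first: N(1 - 1.07·0.498) = 735 - 1.07·399.
So N* = 308/0.467 = 659, and then M* = 399 - 0.498·659 = 70.6.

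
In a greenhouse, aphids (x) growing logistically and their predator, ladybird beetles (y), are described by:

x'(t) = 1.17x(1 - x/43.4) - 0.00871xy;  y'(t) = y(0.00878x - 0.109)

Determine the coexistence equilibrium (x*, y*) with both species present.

x* ≈ 12.4, y* ≈ 95.9

From dy/dt = 0 with y > 0: 0.00878x* = 0.109, so x* = 12.4.
Substitute into dx/dt = 0: 1.17(1 - 12.4/43.4) = 0.00871y*.
The bracket is 0.714, giving y* = 0.835/0.00871 = 95.9.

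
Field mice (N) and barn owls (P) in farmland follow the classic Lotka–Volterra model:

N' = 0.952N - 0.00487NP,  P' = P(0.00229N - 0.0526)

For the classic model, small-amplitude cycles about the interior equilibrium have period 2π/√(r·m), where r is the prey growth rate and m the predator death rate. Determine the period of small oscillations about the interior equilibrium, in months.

T ≈ 28.1 months

Here r = 0.952 and m = 0.0526, so r·m = 0.0501.
ω = √0.0501 = 0.224 per month, hence T = 2π/ω ≈ 28.1 months.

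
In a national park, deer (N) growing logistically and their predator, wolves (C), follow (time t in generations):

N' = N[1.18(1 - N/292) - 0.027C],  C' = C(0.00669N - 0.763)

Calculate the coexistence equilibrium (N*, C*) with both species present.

N* ≈ 114, C* ≈ 26.6

From dC/dt = 0 with C > 0: 0.00669N* = 0.763, so N* = 114.
Substitute into dN/dt = 0: 1.18(1 - 114/292) = 0.027C*.
The bracket is 0.609, giving C* = 0.719/0.027 = 26.6.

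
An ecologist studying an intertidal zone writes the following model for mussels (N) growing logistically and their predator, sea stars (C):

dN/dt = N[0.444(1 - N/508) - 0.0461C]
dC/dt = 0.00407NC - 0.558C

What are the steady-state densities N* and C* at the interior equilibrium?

From dC/dt = 0 with C > 0: 0.00407N* = 0.558, so N* = 137.
Substitute into dN/dt = 0: 0.444(1 - 137/508) = 0.0461C*.
The bracket is 0.73, giving C* = 0.324/0.0461 = 7.03.

N* ≈ 137, C* ≈ 7.03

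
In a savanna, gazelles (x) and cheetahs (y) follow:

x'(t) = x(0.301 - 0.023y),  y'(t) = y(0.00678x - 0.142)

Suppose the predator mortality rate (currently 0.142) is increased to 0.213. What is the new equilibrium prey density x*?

At the interior fixed point, setting dy/dt = 0 with y > 0 fixes x* = (predator death rate)/(xy coefficient) — independent of the other coefficients.
With the change, x* = 0.213/0.00678 = 31.4; it rises from 20.9.

x* ≈ 31.4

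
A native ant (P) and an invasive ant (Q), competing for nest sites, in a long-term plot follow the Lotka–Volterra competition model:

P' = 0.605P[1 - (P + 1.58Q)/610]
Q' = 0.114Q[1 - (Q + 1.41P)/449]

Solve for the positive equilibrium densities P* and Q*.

Setting both brackets to zero gives the nullclines P + 1.58Q = 610 and 1.41P + Q = 449.
Substituting Q = 449 - 1.41P into the first: P(1 - 1.58·1.41) = 610 - 1.58·449.
So P* = -99.4/-1.23 = 81, and then Q* = 449 - 1.41·81 = 335.

P* ≈ 81, Q* ≈ 335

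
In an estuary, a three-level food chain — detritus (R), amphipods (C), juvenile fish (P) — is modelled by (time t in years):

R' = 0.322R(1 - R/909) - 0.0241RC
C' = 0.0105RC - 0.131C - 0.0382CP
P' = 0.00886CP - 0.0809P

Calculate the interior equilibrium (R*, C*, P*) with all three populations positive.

From dP/dt = 0: 0.00886C* = 0.0809, so C* = 9.13.
From dR/dt = 0: 0.322(1 - R*/909) = 0.0241·9.13, giving R* = 909·(1 - 0.683) = 288.
From dC/dt = 0: 0.0105·288 - 0.131 = 0.0382P*, so P* = 2.89/0.0382 = 75.7.

R* ≈ 288, C* ≈ 9.13, P* ≈ 75.7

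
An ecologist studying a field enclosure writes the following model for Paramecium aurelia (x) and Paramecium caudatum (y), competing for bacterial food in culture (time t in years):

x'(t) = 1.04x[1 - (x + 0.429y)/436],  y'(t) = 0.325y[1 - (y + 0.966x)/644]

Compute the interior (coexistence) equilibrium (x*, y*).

Setting both brackets to zero gives the nullclines x + 0.429y = 436 and 0.966x + y = 644.
Substituting y = 644 - 0.966x into the first: x(1 - 0.429·0.966) = 436 - 0.429·644.
So x* = 160/0.586 = 273, and then y* = 644 - 0.966·273 = 381.

x* ≈ 273, y* ≈ 381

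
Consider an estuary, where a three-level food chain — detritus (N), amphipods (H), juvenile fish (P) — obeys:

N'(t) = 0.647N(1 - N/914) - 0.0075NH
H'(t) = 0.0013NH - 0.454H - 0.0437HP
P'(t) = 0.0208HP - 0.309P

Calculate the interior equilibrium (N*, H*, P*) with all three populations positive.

N* ≈ 757, H* ≈ 14.9, P* ≈ 12.1

From dP/dt = 0: 0.0208H* = 0.309, so H* = 14.9.
From dN/dt = 0: 0.647(1 - N*/914) = 0.0075·14.9, giving N* = 914·(1 - 0.172) = 757.
From dH/dt = 0: 0.0013·757 - 0.454 = 0.0437P*, so P* = 0.53/0.0437 = 12.1.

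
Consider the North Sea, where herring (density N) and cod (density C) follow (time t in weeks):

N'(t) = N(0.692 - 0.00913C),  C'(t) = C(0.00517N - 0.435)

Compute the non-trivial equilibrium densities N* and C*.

N* ≈ 84.1, C* ≈ 75.8

Set dC/dt = 0 with C > 0: 0.00517N - 0.435 = 0, so N* = 0.435/0.00517 = 84.1.
Set dN/dt = 0 with N > 0: 0.692 - 0.00913C = 0, so C* = 0.692/0.00913 = 75.8.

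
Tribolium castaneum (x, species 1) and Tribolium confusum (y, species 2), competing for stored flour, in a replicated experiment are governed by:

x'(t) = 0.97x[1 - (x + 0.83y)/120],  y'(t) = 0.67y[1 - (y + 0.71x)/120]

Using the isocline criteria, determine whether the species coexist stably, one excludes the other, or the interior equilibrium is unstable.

Compare the nullcline intercepts: K1/α12 = 120/0.83 = 145 > K2 = 120; K2/α21 = 120/0.71 = 169 > K1 = 120.
Since both inequalities hold, each species can invade when rare, so the interior equilibrium is stable.

stable coexistence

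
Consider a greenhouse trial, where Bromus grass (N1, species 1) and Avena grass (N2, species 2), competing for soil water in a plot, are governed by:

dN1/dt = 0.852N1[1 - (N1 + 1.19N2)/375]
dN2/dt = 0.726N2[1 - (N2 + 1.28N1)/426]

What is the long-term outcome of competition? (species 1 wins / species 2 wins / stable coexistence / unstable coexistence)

Compare the nullcline intercepts: K1/α12 = 375/1.19 = 315 < K2 = 426; K2/α21 = 426/1.28 = 333 < K1 = 375.
Since both are reversed, neither can invade when rare; the interior point is a saddle.

unstable coexistence (outcome depends on initial conditions)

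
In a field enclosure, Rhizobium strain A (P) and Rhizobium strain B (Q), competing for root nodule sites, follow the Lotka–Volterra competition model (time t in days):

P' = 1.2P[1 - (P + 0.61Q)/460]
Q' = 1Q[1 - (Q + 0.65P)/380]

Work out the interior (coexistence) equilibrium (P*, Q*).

P* ≈ 378, Q* ≈ 134

Setting both brackets to zero gives the nullclines P + 0.61Q = 460 and 0.65P + Q = 380.
Substituting Q = 380 - 0.65P into the first: P(1 - 0.61·0.65) = 460 - 0.61·380.
So P* = 228/0.603 = 378, and then Q* = 380 - 0.65·378 = 134.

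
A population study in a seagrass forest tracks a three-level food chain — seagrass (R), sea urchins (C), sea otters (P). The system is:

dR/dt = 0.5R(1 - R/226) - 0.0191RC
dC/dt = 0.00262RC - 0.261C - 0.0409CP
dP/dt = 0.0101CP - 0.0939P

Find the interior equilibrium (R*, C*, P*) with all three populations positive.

From dP/dt = 0: 0.0101C* = 0.0939, so C* = 9.3.
From dR/dt = 0: 0.5(1 - R*/226) = 0.0191·9.3, giving R* = 226·(1 - 0.355) = 146.
From dC/dt = 0: 0.00262·146 - 0.261 = 0.0409P*, so P* = 0.121/0.0409 = 2.95.

R* ≈ 146, C* ≈ 9.3, P* ≈ 2.95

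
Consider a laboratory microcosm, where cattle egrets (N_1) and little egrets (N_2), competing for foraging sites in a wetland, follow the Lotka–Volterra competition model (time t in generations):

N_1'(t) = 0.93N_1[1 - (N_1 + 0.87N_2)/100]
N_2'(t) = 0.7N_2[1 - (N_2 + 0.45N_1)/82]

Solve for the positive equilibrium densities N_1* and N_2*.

N_1* ≈ 47.1, N_2* ≈ 60.8

Setting both brackets to zero gives the nullclines N_1 + 0.87N_2 = 100 and 0.45N_1 + N_2 = 82.
Substituting N_2 = 82 - 0.45N_1 into the first: N_1(1 - 0.87·0.45) = 100 - 0.87·82.
So N_1* = 28.7/0.609 = 47.1, and then N_2* = 82 - 0.45·47.1 = 60.8.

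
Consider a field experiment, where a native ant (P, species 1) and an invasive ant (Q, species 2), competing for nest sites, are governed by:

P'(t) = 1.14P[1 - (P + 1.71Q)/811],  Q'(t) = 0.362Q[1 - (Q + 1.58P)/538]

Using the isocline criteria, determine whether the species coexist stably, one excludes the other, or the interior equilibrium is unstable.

Compare the nullcline intercepts: K1/α12 = 811/1.71 = 474 < K2 = 538; K2/α21 = 538/1.58 = 341 < K1 = 811.
Since both are reversed, neither can invade when rare; the interior point is a saddle.

unstable coexistence (outcome depends on initial conditions)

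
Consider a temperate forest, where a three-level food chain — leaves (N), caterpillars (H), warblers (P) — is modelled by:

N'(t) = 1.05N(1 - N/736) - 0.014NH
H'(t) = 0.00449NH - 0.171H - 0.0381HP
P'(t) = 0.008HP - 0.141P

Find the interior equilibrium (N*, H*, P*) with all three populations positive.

From dP/dt = 0: 0.008H* = 0.141, so H* = 17.6.
From dN/dt = 0: 1.05(1 - N*/736) = 0.014·17.6, giving N* = 736·(1 - 0.235) = 563.
From dH/dt = 0: 0.00449·563 - 0.171 = 0.0381P*, so P* = 2.36/0.0381 = 61.9.

N* ≈ 563, H* ≈ 17.6, P* ≈ 61.9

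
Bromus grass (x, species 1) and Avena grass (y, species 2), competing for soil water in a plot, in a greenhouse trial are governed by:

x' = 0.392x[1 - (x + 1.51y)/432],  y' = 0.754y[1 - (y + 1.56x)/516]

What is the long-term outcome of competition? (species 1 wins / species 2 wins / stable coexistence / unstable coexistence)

unstable coexistence (outcome depends on initial conditions)

Compare the nullcline intercepts: K1/α12 = 432/1.51 = 286 < K2 = 516; K2/α21 = 516/1.56 = 331 < K1 = 432.
Since both are reversed, neither can invade when rare; the interior point is a saddle.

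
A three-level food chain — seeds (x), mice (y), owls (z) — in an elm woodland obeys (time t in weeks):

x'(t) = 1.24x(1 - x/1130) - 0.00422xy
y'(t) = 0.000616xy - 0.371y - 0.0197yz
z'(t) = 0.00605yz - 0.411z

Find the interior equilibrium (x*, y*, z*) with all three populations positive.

From dz/dt = 0: 0.00605y* = 0.411, so y* = 67.9.
From dx/dt = 0: 1.24(1 - x*/1130) = 0.00422·67.9, giving x* = 1130·(1 - 0.231) = 869.
From dy/dt = 0: 0.000616·869 - 0.371 = 0.0197z*, so z* = 0.164/0.0197 = 8.33.

x* ≈ 869, y* ≈ 67.9, z* ≈ 8.33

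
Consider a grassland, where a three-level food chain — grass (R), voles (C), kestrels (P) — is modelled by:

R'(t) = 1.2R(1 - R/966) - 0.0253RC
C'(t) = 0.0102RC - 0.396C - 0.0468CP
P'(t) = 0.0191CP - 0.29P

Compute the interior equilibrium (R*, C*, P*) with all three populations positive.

From dP/dt = 0: 0.0191C* = 0.29, so C* = 15.2.
From dR/dt = 0: 1.2(1 - R*/966) = 0.0253·15.2, giving R* = 966·(1 - 0.32) = 657.
From dC/dt = 0: 0.0102·657 - 0.396 = 0.0468P*, so P* = 6.3/0.0468 = 135.

R* ≈ 657, C* ≈ 15.2, P* ≈ 135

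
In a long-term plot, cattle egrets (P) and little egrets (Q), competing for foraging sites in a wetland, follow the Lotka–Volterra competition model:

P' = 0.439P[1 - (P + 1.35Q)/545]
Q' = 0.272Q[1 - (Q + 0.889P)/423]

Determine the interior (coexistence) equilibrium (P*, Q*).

Setting both brackets to zero gives the nullclines P + 1.35Q = 545 and 0.889P + Q = 423.
Substituting Q = 423 - 0.889P into the first: P(1 - 1.35·0.889) = 545 - 1.35·423.
So P* = -26.1/-0.2 = 130, and then Q* = 423 - 0.889·130 = 307.

P* ≈ 130, Q* ≈ 307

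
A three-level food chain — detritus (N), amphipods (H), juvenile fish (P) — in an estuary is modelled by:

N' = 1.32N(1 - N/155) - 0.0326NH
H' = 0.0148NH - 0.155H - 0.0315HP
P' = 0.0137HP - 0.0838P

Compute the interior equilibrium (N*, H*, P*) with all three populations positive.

From dP/dt = 0: 0.0137H* = 0.0838, so H* = 6.12.
From dN/dt = 0: 1.32(1 - N*/155) = 0.0326·6.12, giving N* = 155·(1 - 0.151) = 132.
From dH/dt = 0: 0.0148·132 - 0.155 = 0.0315P*, so P* = 1.79/0.0315 = 56.9.

N* ≈ 132, H* ≈ 6.12, P* ≈ 56.9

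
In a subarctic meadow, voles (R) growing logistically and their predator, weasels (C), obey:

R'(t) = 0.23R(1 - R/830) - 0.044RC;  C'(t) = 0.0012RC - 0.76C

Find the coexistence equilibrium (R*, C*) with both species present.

R* ≈ 633, C* ≈ 1.24

From dC/dt = 0 with C > 0: 0.0012R* = 0.76, so R* = 633.
Substitute into dR/dt = 0: 0.23(1 - 633/830) = 0.044C*.
The bracket is 0.237, giving C* = 0.0545/0.044 = 1.24.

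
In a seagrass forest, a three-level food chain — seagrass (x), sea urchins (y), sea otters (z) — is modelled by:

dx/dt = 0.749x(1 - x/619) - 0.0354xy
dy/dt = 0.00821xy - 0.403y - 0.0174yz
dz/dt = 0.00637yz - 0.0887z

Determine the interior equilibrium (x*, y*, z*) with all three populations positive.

From dz/dt = 0: 0.00637y* = 0.0887, so y* = 13.9.
From dx/dt = 0: 0.749(1 - x*/619) = 0.0354·13.9, giving x* = 619·(1 - 0.658) = 212.
From dy/dt = 0: 0.00821·212 - 0.403 = 0.0174z*, so z* = 1.33/0.0174 = 76.7.

x* ≈ 212, y* ≈ 13.9, z* ≈ 76.7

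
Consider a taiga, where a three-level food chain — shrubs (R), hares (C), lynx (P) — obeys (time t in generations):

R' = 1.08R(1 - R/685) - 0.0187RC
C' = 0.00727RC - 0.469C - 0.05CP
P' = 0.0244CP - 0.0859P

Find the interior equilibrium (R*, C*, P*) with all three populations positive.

R* ≈ 643, C* ≈ 3.52, P* ≈ 84.1

From dP/dt = 0: 0.0244C* = 0.0859, so C* = 3.52.
From dR/dt = 0: 1.08(1 - R*/685) = 0.0187·3.52, giving R* = 685·(1 - 0.061) = 643.
From dC/dt = 0: 0.00727·643 - 0.469 = 0.05P*, so P* = 4.21/0.05 = 84.1.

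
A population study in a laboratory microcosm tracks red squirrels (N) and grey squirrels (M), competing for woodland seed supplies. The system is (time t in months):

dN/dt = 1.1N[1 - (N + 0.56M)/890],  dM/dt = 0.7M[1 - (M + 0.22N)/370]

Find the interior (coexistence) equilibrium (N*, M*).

Setting both brackets to zero gives the nullclines N + 0.56M = 890 and 0.22N + M = 370.
Substituting M = 370 - 0.22N into the first: N(1 - 0.56·0.22) = 890 - 0.56·370.
So N* = 683/0.877 = 779, and then M* = 370 - 0.22·779 = 199.

N* ≈ 779, M* ≈ 199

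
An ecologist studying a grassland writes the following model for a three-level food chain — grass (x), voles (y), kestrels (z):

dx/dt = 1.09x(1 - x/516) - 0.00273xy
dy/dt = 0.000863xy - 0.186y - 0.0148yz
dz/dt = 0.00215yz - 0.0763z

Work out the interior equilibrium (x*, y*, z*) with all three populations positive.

x* ≈ 470, y* ≈ 35.5, z* ≈ 14.8

From dz/dt = 0: 0.00215y* = 0.0763, so y* = 35.5.
From dx/dt = 0: 1.09(1 - x*/516) = 0.00273·35.5, giving x* = 516·(1 - 0.0889) = 470.
From dy/dt = 0: 0.000863·470 - 0.186 = 0.0148z*, so z* = 0.22/0.0148 = 14.8.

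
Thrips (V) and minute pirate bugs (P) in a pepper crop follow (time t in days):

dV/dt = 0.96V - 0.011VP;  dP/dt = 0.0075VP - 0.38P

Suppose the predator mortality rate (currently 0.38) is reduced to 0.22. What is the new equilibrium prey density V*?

At the interior fixed point, setting dP/dt = 0 with P > 0 fixes V* = (predator death rate)/(VP coefficient) — independent of the other coefficients.
With the change, V* = 0.22/0.0075 = 29.3; it falls from 50.7.

V* ≈ 29.3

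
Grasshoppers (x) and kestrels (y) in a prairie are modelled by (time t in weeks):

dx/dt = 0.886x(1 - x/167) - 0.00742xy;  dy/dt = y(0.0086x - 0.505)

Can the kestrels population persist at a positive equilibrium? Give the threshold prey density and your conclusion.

The predator equation gives dy/dt > 0 only when x > 0.505/0.0086 = 58.7.
Without the predator, x → K = 167. Since 167 > 58.7, the predator can invade and persist.

Threshold x = 58.7; K > 58.7, so yes, the predator persists.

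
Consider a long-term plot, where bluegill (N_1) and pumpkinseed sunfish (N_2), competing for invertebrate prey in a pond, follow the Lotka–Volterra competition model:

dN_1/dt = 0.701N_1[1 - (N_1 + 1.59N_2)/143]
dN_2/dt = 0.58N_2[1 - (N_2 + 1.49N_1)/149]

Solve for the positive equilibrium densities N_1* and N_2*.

N_1* ≈ 68.6, N_2* ≈ 46.8

Setting both brackets to zero gives the nullclines N_1 + 1.59N_2 = 143 and 1.49N_1 + N_2 = 149.
Substituting N_2 = 149 - 1.49N_1 into the first: N_1(1 - 1.59·1.49) = 143 - 1.59·149.
So N_1* = -93.9/-1.37 = 68.6, and then N_2* = 149 - 1.49·68.6 = 46.8.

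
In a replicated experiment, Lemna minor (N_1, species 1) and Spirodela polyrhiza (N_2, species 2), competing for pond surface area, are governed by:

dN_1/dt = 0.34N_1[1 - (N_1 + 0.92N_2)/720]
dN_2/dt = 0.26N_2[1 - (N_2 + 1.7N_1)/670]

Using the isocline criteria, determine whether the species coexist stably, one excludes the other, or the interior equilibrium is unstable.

Compare the nullcline intercepts: K1/α12 = 720/0.92 = 783 > K2 = 670; K2/α21 = 670/1.7 = 394 < K1 = 720.
Since the inequalities point opposite ways, species 1 can invade but species 2 cannot.

species 1 excludes species 2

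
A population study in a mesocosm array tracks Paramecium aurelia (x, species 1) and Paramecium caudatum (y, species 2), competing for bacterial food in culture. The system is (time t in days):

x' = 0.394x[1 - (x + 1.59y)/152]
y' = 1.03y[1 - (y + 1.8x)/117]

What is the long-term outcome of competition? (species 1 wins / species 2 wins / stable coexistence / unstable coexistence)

unstable coexistence (outcome depends on initial conditions)

Compare the nullcline intercepts: K1/α12 = 152/1.59 = 95.6 < K2 = 117; K2/α21 = 117/1.8 = 65 < K1 = 152.
Since both are reversed, neither can invade when rare; the interior point is a saddle.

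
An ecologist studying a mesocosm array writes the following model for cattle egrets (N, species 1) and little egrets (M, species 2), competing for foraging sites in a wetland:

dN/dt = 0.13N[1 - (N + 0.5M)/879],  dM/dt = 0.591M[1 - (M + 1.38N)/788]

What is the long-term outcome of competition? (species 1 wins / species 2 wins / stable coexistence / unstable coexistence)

species 1 excludes species 2

Compare the nullcline intercepts: K1/α12 = 879/0.5 = 1760 > K2 = 788; K2/α21 = 788/1.38 = 571 < K1 = 879.
Since the inequalities point opposite ways, species 1 can invade but species 2 cannot.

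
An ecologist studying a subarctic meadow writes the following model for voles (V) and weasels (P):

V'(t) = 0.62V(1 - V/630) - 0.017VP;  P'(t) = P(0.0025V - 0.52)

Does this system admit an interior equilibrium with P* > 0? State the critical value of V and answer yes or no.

Threshold V = 208; K > 208, so yes, the predator persists.

The predator equation gives dP/dt > 0 only when V > 0.52/0.0025 = 208.
Without the predator, V → K = 630. Since 630 > 208, the predator can invade and persist.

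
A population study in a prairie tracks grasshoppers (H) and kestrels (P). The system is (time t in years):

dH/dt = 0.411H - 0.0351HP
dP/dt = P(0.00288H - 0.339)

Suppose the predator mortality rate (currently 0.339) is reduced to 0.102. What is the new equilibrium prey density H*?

H* ≈ 35.4

At the interior fixed point, setting dP/dt = 0 with P > 0 fixes H* = (predator death rate)/(HP coefficient) — independent of the other coefficients.
With the change, H* = 0.102/0.00288 = 35.4; it falls from 118.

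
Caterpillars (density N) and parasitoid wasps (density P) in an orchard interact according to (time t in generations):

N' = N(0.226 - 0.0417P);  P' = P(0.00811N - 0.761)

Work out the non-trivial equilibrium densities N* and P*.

Set dP/dt = 0 with P > 0: 0.00811N - 0.761 = 0, so N* = 0.761/0.00811 = 93.8.
Set dN/dt = 0 with N > 0: 0.226 - 0.0417P = 0, so P* = 0.226/0.0417 = 5.42.

N* ≈ 93.8, P* ≈ 5.42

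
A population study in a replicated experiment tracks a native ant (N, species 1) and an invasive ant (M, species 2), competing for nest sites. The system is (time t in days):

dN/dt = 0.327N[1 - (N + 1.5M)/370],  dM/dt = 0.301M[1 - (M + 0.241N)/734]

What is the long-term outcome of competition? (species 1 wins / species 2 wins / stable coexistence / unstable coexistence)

species 2 excludes species 1

Compare the nullcline intercepts: K1/α12 = 370/1.5 = 247 < K2 = 734; K2/α21 = 734/0.241 = 3050 > K1 = 370.
Since the inequalities point opposite ways, species 2 can invade but species 1 cannot.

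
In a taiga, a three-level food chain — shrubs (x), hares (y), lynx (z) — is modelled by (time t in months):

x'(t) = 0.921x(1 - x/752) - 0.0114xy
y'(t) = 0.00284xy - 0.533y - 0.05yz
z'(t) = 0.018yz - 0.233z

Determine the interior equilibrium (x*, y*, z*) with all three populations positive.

x* ≈ 632, y* ≈ 12.9, z* ≈ 25.2

From dz/dt = 0: 0.018y* = 0.233, so y* = 12.9.
From dx/dt = 0: 0.921(1 - x*/752) = 0.0114·12.9, giving x* = 752·(1 - 0.16) = 632.
From dy/dt = 0: 0.00284·632 - 0.533 = 0.05z*, so z* = 1.26/0.05 = 25.2.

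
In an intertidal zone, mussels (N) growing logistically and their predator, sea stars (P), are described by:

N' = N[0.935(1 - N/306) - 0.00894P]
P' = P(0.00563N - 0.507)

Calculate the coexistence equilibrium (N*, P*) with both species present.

From dP/dt = 0 with P > 0: 0.00563N* = 0.507, so N* = 90.1.
Substitute into dN/dt = 0: 0.935(1 - 90.1/306) = 0.00894P*.
The bracket is 0.706, giving P* = 0.66/0.00894 = 73.8.

N* ≈ 90.1, P* ≈ 73.8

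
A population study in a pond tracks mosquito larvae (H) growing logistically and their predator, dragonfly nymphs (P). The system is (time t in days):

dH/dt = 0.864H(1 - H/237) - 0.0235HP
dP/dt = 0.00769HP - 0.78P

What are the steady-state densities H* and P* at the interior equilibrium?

From dP/dt = 0 with P > 0: 0.00769H* = 0.78, so H* = 101.
Substitute into dH/dt = 0: 0.864(1 - 101/237) = 0.0235P*.
The bracket is 0.572, giving P* = 0.494/0.0235 = 21.

H* ≈ 101, P* ≈ 21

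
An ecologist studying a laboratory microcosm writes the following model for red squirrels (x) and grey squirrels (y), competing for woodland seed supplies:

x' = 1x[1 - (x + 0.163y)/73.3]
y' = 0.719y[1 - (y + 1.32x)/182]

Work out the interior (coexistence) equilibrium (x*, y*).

Setting both brackets to zero gives the nullclines x + 0.163y = 73.3 and 1.32x + y = 182.
Substituting y = 182 - 1.32x into the first: x(1 - 0.163·1.32) = 73.3 - 0.163·182.
So x* = 43.6/0.785 = 55.6, and then y* = 182 - 1.32·55.6 = 109.

x* ≈ 55.6, y* ≈ 109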